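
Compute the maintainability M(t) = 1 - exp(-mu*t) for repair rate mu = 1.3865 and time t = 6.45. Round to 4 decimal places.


mu = 1.3865, t = 6.45
mu * t = 1.3865 * 6.45 = 8.9429
exp(-8.9429) = 0.0001
M(t) = 1 - 0.0001
M(t) = 0.9999

0.9999


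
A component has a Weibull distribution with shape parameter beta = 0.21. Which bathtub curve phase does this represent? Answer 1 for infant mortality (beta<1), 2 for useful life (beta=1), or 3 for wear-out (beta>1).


beta = 0.21
Compare beta to 1:
beta < 1 => infant mortality (phase 1)
beta = 1 => useful life (phase 2)
beta > 1 => wear-out (phase 3)
Since beta = 0.21, this is infant mortality (decreasing failure rate)
Phase = 1

1


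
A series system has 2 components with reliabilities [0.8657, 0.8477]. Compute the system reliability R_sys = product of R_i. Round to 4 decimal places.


Components: [0.8657, 0.8477]
After component 1 (R=0.8657): product = 0.8657
After component 2 (R=0.8477): product = 0.7339
R_sys = 0.7339

0.7339


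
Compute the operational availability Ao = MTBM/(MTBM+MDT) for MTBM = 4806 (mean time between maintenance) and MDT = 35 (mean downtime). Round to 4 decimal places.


MTBM = 4806
MDT = 35
MTBM + MDT = 4841
Ao = 4806 / 4841
Ao = 0.9928

0.9928


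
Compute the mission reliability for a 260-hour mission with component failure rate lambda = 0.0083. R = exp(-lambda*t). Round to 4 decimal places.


lambda = 0.0083
mission_time = 260
lambda * t = 0.0083 * 260 = 2.158
R = exp(-2.158)
R = 0.1156

0.1156


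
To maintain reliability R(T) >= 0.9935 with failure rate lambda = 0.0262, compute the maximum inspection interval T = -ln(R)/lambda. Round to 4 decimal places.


R_target = 0.9935
lambda = 0.0262
-ln(0.9935) = 0.0065
T = 0.0065 / 0.0262
T = 0.2489

0.2489


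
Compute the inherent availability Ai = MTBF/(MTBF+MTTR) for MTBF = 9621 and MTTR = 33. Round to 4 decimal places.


MTBF = 9621
MTTR = 33
MTBF + MTTR = 9654
Ai = 9621 / 9654
Ai = 0.9966

0.9966


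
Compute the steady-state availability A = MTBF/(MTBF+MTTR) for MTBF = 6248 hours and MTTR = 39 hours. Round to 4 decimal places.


MTBF = 6248
MTTR = 39
MTBF + MTTR = 6287
A = 6248 / 6287
A = 0.9938

0.9938


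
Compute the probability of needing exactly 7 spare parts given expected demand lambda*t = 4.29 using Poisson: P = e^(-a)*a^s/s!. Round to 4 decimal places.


a = 4.29, s = 7
e^(-a) = e^(-4.29) = 0.0137
a^s = 4.29^7 = 26742.4409
s! = 5040
P = 0.0137 * 26742.4409 / 5040
P = 0.0727

0.0727


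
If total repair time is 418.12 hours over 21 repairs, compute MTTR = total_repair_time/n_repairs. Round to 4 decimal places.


total_repair_time = 418.12
n_repairs = 21
MTTR = 418.12 / 21
MTTR = 19.9105

19.9105


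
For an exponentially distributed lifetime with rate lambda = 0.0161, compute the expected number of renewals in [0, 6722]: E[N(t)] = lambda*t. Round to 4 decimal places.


lambda = 0.0161
t = 6722
E[N(t)] = lambda * t
E[N(t)] = 0.0161 * 6722
E[N(t)] = 108.2242

108.2242


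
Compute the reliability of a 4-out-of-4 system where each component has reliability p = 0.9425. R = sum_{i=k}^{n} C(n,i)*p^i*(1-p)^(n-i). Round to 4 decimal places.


k = 4, n = 4, p = 0.9425
i=4: C(4,4)=1 * 0.9425^4 * 0.0575^0 = 0.7891
R = sum of terms = 0.7891

0.7891


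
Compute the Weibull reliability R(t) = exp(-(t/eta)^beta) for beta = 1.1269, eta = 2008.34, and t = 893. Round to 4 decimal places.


beta = 1.1269, eta = 2008.34, t = 893
t/eta = 893 / 2008.34 = 0.4446
(t/eta)^beta = 0.4446^1.1269 = 0.4012
R(t) = exp(-0.4012)
R(t) = 0.6695

0.6695


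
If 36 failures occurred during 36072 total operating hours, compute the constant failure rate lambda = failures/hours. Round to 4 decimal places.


failures = 36
total_hours = 36072
lambda = 36 / 36072
lambda = 0.001

0.001


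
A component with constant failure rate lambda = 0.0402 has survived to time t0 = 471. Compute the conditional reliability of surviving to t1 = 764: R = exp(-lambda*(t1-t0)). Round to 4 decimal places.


lambda = 0.0402
t0 = 471, t1 = 764
t1 - t0 = 293
lambda * (t1-t0) = 0.0402 * 293 = 11.7786
R = exp(-11.7786)
R = 0.0

0.0


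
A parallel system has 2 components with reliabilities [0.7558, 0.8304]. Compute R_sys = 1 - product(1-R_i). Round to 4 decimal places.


Components: [0.7558, 0.8304]
(1 - 0.7558) = 0.2442, running product = 0.2442
(1 - 0.8304) = 0.1696, running product = 0.0414
Product of (1-R_i) = 0.0414
R_sys = 1 - 0.0414 = 0.9586

0.9586


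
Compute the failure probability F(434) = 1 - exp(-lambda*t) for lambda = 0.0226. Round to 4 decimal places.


lambda = 0.0226, t = 434
lambda * t = 9.8084
exp(-9.8084) = 0.0001
F(t) = 1 - 0.0001
F(t) = 0.9999

0.9999


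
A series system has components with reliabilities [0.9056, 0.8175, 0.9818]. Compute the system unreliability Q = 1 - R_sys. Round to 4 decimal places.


Components: [0.9056, 0.8175, 0.9818]
After component 1: product = 0.9056
After component 2: product = 0.7403
After component 3: product = 0.7269
R_sys = 0.7269
Q = 1 - 0.7269 = 0.2731

0.2731


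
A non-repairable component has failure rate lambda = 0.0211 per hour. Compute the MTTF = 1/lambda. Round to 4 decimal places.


lambda = 0.0211
MTTF = 1 / 0.0211
MTTF = 47.3934

47.3934


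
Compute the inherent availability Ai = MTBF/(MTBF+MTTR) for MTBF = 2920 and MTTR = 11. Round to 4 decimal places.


MTBF = 2920
MTTR = 11
MTBF + MTTR = 2931
Ai = 2920 / 2931
Ai = 0.9962

0.9962


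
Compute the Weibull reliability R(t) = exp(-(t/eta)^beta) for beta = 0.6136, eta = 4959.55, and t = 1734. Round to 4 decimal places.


beta = 0.6136, eta = 4959.55, t = 1734
t/eta = 1734 / 4959.55 = 0.3496
(t/eta)^beta = 0.3496^0.6136 = 0.5248
R(t) = exp(-0.5248)
R(t) = 0.5917

0.5917


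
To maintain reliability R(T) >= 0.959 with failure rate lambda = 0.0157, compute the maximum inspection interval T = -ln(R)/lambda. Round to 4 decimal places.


R_target = 0.959
lambda = 0.0157
-ln(0.959) = 0.0419
T = 0.0419 / 0.0157
T = 2.6665

2.6665


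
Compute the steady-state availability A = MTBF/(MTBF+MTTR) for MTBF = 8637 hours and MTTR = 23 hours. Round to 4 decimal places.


MTBF = 8637
MTTR = 23
MTBF + MTTR = 8660
A = 8637 / 8660
A = 0.9973

0.9973


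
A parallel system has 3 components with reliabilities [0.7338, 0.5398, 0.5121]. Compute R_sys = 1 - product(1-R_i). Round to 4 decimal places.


Components: [0.7338, 0.5398, 0.5121]
(1 - 0.7338) = 0.2662, running product = 0.2662
(1 - 0.5398) = 0.4602, running product = 0.1225
(1 - 0.5121) = 0.4879, running product = 0.0598
Product of (1-R_i) = 0.0598
R_sys = 1 - 0.0598 = 0.9402

0.9402


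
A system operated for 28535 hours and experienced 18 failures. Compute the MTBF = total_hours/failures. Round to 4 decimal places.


total_hours = 28535
failures = 18
MTBF = 28535 / 18
MTBF = 1585.2778

1585.2778


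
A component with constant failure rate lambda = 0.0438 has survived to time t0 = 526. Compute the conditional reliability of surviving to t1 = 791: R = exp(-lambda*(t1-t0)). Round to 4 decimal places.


lambda = 0.0438
t0 = 526, t1 = 791
t1 - t0 = 265
lambda * (t1-t0) = 0.0438 * 265 = 11.607
R = exp(-11.607)
R = 0.0

0.0


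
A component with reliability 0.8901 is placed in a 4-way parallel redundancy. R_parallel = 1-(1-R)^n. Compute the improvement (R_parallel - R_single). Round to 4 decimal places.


R_single = 0.8901, n = 4
1 - R_single = 0.1099
(1 - R_single)^n = 0.1099^4 = 0.0001
R_parallel = 1 - 0.0001 = 0.9999
Improvement = 0.9999 - 0.8901
Improvement = 0.1098

0.1098


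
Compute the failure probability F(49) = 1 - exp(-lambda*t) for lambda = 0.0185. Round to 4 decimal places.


lambda = 0.0185, t = 49
lambda * t = 0.9065
exp(-0.9065) = 0.4039
F(t) = 1 - 0.4039
F(t) = 0.5961

0.5961


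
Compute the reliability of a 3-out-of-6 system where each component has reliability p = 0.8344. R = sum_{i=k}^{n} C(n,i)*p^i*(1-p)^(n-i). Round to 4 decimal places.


k = 3, n = 6, p = 0.8344
i=3: C(6,3)=20 * 0.8344^3 * 0.1656^3 = 0.0528
i=4: C(6,4)=15 * 0.8344^4 * 0.1656^2 = 0.1994
i=5: C(6,5)=6 * 0.8344^5 * 0.1656^1 = 0.4019
i=6: C(6,6)=1 * 0.8344^6 * 0.1656^0 = 0.3375
R = sum of terms = 0.9915

0.9915


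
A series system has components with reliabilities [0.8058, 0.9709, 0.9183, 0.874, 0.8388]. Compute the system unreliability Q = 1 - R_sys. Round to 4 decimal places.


Components: [0.8058, 0.9709, 0.9183, 0.874, 0.8388]
After component 1: product = 0.8058
After component 2: product = 0.7824
After component 3: product = 0.7184
After component 4: product = 0.6279
After component 5: product = 0.5267
R_sys = 0.5267
Q = 1 - 0.5267 = 0.4733

0.4733


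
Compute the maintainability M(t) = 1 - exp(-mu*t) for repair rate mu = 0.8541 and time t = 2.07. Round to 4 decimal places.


mu = 0.8541, t = 2.07
mu * t = 0.8541 * 2.07 = 1.768
exp(-1.768) = 0.1707
M(t) = 1 - 0.1707
M(t) = 0.8293

0.8293


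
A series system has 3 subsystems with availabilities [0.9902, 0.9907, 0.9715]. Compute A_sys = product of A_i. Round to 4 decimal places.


Subsystems: [0.9902, 0.9907, 0.9715]
After subsystem 1 (A=0.9902): product = 0.9902
After subsystem 2 (A=0.9907): product = 0.981
After subsystem 3 (A=0.9715): product = 0.953
A_sys = 0.953

0.953


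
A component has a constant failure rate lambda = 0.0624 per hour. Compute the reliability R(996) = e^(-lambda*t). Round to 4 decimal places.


lambda = 0.0624
t = 996
lambda * t = 62.1504
R(t) = e^(-62.1504)
R(t) = 0.0

0.0


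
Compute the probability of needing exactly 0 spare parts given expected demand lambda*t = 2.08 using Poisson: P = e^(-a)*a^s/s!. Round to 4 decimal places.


a = 2.08, s = 0
e^(-a) = e^(-2.08) = 0.1249
a^s = 2.08^0 = 1.0
s! = 1
P = 0.1249 * 1.0 / 1
P = 0.1249

0.1249


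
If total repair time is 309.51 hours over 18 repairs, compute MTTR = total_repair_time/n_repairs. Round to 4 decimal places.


total_repair_time = 309.51
n_repairs = 18
MTTR = 309.51 / 18
MTTR = 17.195

17.195


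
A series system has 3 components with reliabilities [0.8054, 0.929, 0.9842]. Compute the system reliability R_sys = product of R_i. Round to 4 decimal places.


Components: [0.8054, 0.929, 0.9842]
After component 1 (R=0.8054): product = 0.8054
After component 2 (R=0.929): product = 0.7482
After component 3 (R=0.9842): product = 0.7364
R_sys = 0.7364

0.7364


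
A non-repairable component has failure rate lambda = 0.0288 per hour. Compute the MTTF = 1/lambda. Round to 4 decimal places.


lambda = 0.0288
MTTF = 1 / 0.0288
MTTF = 34.7222

34.7222


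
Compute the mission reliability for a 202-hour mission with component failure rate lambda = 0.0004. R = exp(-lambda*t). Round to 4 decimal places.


lambda = 0.0004
mission_time = 202
lambda * t = 0.0004 * 202 = 0.0808
R = exp(-0.0808)
R = 0.9224

0.9224


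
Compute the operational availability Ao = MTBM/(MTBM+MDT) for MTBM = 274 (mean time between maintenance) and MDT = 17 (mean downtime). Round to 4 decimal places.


MTBM = 274
MDT = 17
MTBM + MDT = 291
Ao = 274 / 291
Ao = 0.9416

0.9416


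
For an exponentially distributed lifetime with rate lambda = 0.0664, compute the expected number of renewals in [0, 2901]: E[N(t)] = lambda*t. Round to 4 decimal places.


lambda = 0.0664
t = 2901
E[N(t)] = lambda * t
E[N(t)] = 0.0664 * 2901
E[N(t)] = 192.6264

192.6264


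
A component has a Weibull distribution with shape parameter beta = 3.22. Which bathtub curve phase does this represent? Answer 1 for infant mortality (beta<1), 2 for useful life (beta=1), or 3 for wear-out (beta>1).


beta = 3.22
Compare beta to 1:
beta < 1 => infant mortality (phase 1)
beta = 1 => useful life (phase 2)
beta > 1 => wear-out (phase 3)
Since beta = 3.22, this is wear-out (increasing failure rate)
Phase = 3

3


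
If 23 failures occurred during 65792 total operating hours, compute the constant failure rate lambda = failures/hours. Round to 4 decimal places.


failures = 23
total_hours = 65792
lambda = 23 / 65792
lambda = 0.0003

0.0003


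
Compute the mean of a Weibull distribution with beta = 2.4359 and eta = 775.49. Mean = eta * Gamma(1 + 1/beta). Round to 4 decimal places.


beta = 2.4359, eta = 775.49
1/beta = 0.4105
1 + 1/beta = 1.4105
Gamma(1.4105) = 0.8867
Mean = 775.49 * 0.8867
Mean = 687.6587

687.6587


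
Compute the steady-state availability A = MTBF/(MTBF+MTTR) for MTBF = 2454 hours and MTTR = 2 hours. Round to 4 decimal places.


MTBF = 2454
MTTR = 2
MTBF + MTTR = 2456
A = 2454 / 2456
A = 0.9992

0.9992


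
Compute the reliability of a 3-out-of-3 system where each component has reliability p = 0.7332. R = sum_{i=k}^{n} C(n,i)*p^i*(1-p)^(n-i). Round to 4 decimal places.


k = 3, n = 3, p = 0.7332
i=3: C(3,3)=1 * 0.7332^3 * 0.2668^0 = 0.3942
R = sum of terms = 0.3942

0.3942


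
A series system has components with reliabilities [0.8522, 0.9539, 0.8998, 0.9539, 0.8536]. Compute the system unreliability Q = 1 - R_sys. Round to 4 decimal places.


Components: [0.8522, 0.9539, 0.8998, 0.9539, 0.8536]
After component 1: product = 0.8522
After component 2: product = 0.8129
After component 3: product = 0.7315
After component 4: product = 0.6977
After component 5: product = 0.5956
R_sys = 0.5956
Q = 1 - 0.5956 = 0.4044

0.4044


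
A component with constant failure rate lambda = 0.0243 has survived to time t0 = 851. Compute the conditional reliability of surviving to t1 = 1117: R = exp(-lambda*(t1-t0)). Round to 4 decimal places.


lambda = 0.0243
t0 = 851, t1 = 1117
t1 - t0 = 266
lambda * (t1-t0) = 0.0243 * 266 = 6.4638
R = exp(-6.4638)
R = 0.0016

0.0016


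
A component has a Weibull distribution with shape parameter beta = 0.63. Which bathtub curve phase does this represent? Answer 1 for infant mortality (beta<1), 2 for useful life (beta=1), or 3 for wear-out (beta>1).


beta = 0.63
Compare beta to 1:
beta < 1 => infant mortality (phase 1)
beta = 1 => useful life (phase 2)
beta > 1 => wear-out (phase 3)
Since beta = 0.63, this is infant mortality (decreasing failure rate)
Phase = 1

1


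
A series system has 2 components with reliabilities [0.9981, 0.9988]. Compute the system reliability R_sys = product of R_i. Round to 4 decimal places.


Components: [0.9981, 0.9988]
After component 1 (R=0.9981): product = 0.9981
After component 2 (R=0.9988): product = 0.9969
R_sys = 0.9969

0.9969


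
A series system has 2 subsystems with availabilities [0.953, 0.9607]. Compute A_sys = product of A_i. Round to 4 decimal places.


Subsystems: [0.953, 0.9607]
After subsystem 1 (A=0.953): product = 0.953
After subsystem 2 (A=0.9607): product = 0.9155
A_sys = 0.9155

0.9155


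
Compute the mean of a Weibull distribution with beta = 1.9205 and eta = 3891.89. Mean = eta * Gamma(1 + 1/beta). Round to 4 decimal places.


beta = 1.9205, eta = 3891.89
1/beta = 0.5207
1 + 1/beta = 1.5207
Gamma(1.5207) = 0.8871
Mean = 3891.89 * 0.8871
Mean = 3452.3907

3452.3907


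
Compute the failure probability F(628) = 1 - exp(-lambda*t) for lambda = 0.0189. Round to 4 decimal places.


lambda = 0.0189, t = 628
lambda * t = 11.8692
exp(-11.8692) = 0.0
F(t) = 1 - 0.0
F(t) = 1.0

1.0


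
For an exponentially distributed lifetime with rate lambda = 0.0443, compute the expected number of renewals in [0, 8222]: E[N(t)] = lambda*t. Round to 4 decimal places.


lambda = 0.0443
t = 8222
E[N(t)] = lambda * t
E[N(t)] = 0.0443 * 8222
E[N(t)] = 364.2346

364.2346


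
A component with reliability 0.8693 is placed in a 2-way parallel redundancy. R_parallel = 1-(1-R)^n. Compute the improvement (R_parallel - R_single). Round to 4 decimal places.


R_single = 0.8693, n = 2
1 - R_single = 0.1307
(1 - R_single)^n = 0.1307^2 = 0.0171
R_parallel = 1 - 0.0171 = 0.9829
Improvement = 0.9829 - 0.8693
Improvement = 0.1136

0.1136


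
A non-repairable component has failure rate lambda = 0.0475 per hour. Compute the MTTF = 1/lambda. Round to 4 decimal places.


lambda = 0.0475
MTTF = 1 / 0.0475
MTTF = 21.0526

21.0526


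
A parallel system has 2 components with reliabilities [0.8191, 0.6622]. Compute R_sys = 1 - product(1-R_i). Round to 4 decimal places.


Components: [0.8191, 0.6622]
(1 - 0.8191) = 0.1809, running product = 0.1809
(1 - 0.6622) = 0.3378, running product = 0.0611
Product of (1-R_i) = 0.0611
R_sys = 1 - 0.0611 = 0.9389

0.9389


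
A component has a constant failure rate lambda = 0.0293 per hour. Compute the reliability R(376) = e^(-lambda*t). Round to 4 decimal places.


lambda = 0.0293
t = 376
lambda * t = 11.0168
R(t) = e^(-11.0168)
R(t) = 0.0

0.0


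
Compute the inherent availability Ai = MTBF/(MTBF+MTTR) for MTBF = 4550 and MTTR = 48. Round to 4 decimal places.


MTBF = 4550
MTTR = 48
MTBF + MTTR = 4598
Ai = 4550 / 4598
Ai = 0.9896

0.9896


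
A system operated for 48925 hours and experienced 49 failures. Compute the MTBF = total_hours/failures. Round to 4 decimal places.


total_hours = 48925
failures = 49
MTBF = 48925 / 49
MTBF = 998.4694

998.4694


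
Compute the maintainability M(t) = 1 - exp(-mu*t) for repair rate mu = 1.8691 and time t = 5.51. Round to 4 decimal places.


mu = 1.8691, t = 5.51
mu * t = 1.8691 * 5.51 = 10.2987
exp(-10.2987) = 0.0
M(t) = 1 - 0.0
M(t) = 1.0

1.0


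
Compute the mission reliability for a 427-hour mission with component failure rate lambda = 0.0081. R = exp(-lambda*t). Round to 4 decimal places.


lambda = 0.0081
mission_time = 427
lambda * t = 0.0081 * 427 = 3.4587
R = exp(-3.4587)
R = 0.0315

0.0315


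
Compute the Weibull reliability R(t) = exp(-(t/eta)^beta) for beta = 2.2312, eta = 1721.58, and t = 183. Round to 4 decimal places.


beta = 2.2312, eta = 1721.58, t = 183
t/eta = 183 / 1721.58 = 0.1063
(t/eta)^beta = 0.1063^2.2312 = 0.0067
R(t) = exp(-0.0067)
R(t) = 0.9933

0.9933


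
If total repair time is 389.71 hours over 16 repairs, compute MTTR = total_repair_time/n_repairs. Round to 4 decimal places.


total_repair_time = 389.71
n_repairs = 16
MTTR = 389.71 / 16
MTTR = 24.3569

24.3569


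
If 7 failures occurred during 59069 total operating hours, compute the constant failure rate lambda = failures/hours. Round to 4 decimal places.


failures = 7
total_hours = 59069
lambda = 7 / 59069
lambda = 0.0001

0.0001


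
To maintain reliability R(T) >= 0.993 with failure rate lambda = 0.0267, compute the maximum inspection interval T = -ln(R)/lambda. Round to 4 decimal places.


R_target = 0.993
lambda = 0.0267
-ln(0.993) = 0.007
T = 0.007 / 0.0267
T = 0.2631

0.2631


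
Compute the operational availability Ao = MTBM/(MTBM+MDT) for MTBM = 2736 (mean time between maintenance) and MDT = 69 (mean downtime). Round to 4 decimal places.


MTBM = 2736
MDT = 69
MTBM + MDT = 2805
Ao = 2736 / 2805
Ao = 0.9754

0.9754


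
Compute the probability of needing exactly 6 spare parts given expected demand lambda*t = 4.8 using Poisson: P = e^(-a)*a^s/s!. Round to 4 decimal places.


a = 4.8, s = 6
e^(-a) = e^(-4.8) = 0.0082
a^s = 4.8^6 = 12230.5905
s! = 720
P = 0.0082 * 12230.5905 / 720
P = 0.1398

0.1398


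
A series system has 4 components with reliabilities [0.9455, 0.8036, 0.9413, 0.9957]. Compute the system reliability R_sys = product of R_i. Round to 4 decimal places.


Components: [0.9455, 0.8036, 0.9413, 0.9957]
After component 1 (R=0.9455): product = 0.9455
After component 2 (R=0.8036): product = 0.7598
After component 3 (R=0.9413): product = 0.7152
After component 4 (R=0.9957): product = 0.7121
R_sys = 0.7121

0.7121


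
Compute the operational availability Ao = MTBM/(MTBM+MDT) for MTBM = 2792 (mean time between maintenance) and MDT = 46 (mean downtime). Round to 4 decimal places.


MTBM = 2792
MDT = 46
MTBM + MDT = 2838
Ao = 2792 / 2838
Ao = 0.9838

0.9838


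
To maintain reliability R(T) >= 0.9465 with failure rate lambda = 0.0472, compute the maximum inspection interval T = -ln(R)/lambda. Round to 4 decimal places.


R_target = 0.9465
lambda = 0.0472
-ln(0.9465) = 0.055
T = 0.055 / 0.0472
T = 1.1649

1.1649


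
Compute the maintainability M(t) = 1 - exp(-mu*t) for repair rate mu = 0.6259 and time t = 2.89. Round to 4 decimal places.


mu = 0.6259, t = 2.89
mu * t = 0.6259 * 2.89 = 1.8089
exp(-1.8089) = 0.1638
M(t) = 1 - 0.1638
M(t) = 0.8362

0.8362


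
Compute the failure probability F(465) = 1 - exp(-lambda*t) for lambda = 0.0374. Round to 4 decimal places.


lambda = 0.0374, t = 465
lambda * t = 17.391
exp(-17.391) = 0.0
F(t) = 1 - 0.0
F(t) = 1.0

1.0


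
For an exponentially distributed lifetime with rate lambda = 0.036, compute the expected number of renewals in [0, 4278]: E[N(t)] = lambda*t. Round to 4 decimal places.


lambda = 0.036
t = 4278
E[N(t)] = lambda * t
E[N(t)] = 0.036 * 4278
E[N(t)] = 154.008

154.008


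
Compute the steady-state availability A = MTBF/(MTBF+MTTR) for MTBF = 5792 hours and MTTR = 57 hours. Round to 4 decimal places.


MTBF = 5792
MTTR = 57
MTBF + MTTR = 5849
A = 5792 / 5849
A = 0.9903

0.9903


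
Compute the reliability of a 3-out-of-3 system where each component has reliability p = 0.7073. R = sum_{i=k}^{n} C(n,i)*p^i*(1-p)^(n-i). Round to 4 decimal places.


k = 3, n = 3, p = 0.7073
i=3: C(3,3)=1 * 0.7073^3 * 0.2927^0 = 0.3538
R = sum of terms = 0.3538

0.3538


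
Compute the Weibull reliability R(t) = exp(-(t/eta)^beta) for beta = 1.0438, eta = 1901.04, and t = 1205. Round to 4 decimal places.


beta = 1.0438, eta = 1901.04, t = 1205
t/eta = 1205 / 1901.04 = 0.6339
(t/eta)^beta = 0.6339^1.0438 = 0.6213
R(t) = exp(-0.6213)
R(t) = 0.5372

0.5372


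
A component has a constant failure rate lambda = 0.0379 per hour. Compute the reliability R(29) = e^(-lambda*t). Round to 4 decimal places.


lambda = 0.0379
t = 29
lambda * t = 1.0991
R(t) = e^(-1.0991)
R(t) = 0.3332

0.3332


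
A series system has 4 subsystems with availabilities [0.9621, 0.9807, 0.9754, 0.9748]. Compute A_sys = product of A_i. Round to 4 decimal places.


Subsystems: [0.9621, 0.9807, 0.9754, 0.9748]
After subsystem 1 (A=0.9621): product = 0.9621
After subsystem 2 (A=0.9807): product = 0.9435
After subsystem 3 (A=0.9754): product = 0.9203
After subsystem 4 (A=0.9748): product = 0.8971
A_sys = 0.8971

0.8971


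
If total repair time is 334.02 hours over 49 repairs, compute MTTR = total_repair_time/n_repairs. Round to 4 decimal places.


total_repair_time = 334.02
n_repairs = 49
MTTR = 334.02 / 49
MTTR = 6.8167

6.8167


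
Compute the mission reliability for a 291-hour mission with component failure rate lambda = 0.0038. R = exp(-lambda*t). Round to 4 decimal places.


lambda = 0.0038
mission_time = 291
lambda * t = 0.0038 * 291 = 1.1058
R = exp(-1.1058)
R = 0.3309

0.3309


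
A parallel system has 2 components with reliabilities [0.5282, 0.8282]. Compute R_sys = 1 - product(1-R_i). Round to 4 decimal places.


Components: [0.5282, 0.8282]
(1 - 0.5282) = 0.4718, running product = 0.4718
(1 - 0.8282) = 0.1718, running product = 0.0811
Product of (1-R_i) = 0.0811
R_sys = 1 - 0.0811 = 0.9189

0.9189


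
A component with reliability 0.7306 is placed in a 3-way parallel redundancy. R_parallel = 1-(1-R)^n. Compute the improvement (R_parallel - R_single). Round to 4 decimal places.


R_single = 0.7306, n = 3
1 - R_single = 0.2694
(1 - R_single)^n = 0.2694^3 = 0.0196
R_parallel = 1 - 0.0196 = 0.9804
Improvement = 0.9804 - 0.7306
Improvement = 0.2498

0.2498


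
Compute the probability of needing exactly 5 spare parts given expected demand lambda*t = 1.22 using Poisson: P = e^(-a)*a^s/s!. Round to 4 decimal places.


a = 1.22, s = 5
e^(-a) = e^(-1.22) = 0.2952
a^s = 1.22^5 = 2.7027
s! = 120
P = 0.2952 * 2.7027 / 120
P = 0.0066

0.0066


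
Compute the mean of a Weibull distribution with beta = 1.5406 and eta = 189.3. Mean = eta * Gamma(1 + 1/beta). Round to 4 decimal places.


beta = 1.5406, eta = 189.3
1/beta = 0.6491
1 + 1/beta = 1.6491
Gamma(1.6491) = 0.9
Mean = 189.3 * 0.9
Mean = 170.3663

170.3663


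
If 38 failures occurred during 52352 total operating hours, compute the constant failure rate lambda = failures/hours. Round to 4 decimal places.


failures = 38
total_hours = 52352
lambda = 38 / 52352
lambda = 0.0007

0.0007


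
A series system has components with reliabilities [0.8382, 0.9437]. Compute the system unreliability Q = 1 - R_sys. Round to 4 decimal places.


Components: [0.8382, 0.9437]
After component 1: product = 0.8382
After component 2: product = 0.791
R_sys = 0.791
Q = 1 - 0.791 = 0.209

0.209


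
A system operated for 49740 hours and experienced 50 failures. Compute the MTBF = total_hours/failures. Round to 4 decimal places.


total_hours = 49740
failures = 50
MTBF = 49740 / 50
MTBF = 994.8

994.8


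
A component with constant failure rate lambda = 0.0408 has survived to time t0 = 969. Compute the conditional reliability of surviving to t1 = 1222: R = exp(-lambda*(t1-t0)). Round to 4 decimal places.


lambda = 0.0408
t0 = 969, t1 = 1222
t1 - t0 = 253
lambda * (t1-t0) = 0.0408 * 253 = 10.3224
R = exp(-10.3224)
R = 0.0

0.0


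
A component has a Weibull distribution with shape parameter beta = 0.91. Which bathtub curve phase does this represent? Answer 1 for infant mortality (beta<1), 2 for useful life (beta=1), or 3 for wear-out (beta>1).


beta = 0.91
Compare beta to 1:
beta < 1 => infant mortality (phase 1)
beta = 1 => useful life (phase 2)
beta > 1 => wear-out (phase 3)
Since beta = 0.91, this is infant mortality (decreasing failure rate)
Phase = 1

1


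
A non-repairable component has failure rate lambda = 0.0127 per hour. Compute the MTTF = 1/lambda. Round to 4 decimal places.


lambda = 0.0127
MTTF = 1 / 0.0127
MTTF = 78.7402

78.7402


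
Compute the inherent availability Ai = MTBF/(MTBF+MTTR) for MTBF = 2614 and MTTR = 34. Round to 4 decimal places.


MTBF = 2614
MTTR = 34
MTBF + MTTR = 2648
Ai = 2614 / 2648
Ai = 0.9872

0.9872


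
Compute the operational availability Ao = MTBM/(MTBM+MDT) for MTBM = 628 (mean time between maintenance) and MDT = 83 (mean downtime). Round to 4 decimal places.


MTBM = 628
MDT = 83
MTBM + MDT = 711
Ao = 628 / 711
Ao = 0.8833

0.8833


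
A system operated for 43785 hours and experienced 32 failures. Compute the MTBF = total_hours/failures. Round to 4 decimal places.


total_hours = 43785
failures = 32
MTBF = 43785 / 32
MTBF = 1368.2812

1368.2812


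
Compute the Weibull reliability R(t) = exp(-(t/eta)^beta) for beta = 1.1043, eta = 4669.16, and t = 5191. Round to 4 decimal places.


beta = 1.1043, eta = 4669.16, t = 5191
t/eta = 5191 / 4669.16 = 1.1118
(t/eta)^beta = 1.1118^1.1043 = 1.1241
R(t) = exp(-1.1241)
R(t) = 0.3249

0.3249


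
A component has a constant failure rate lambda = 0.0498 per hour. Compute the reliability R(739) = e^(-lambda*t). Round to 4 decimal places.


lambda = 0.0498
t = 739
lambda * t = 36.8022
R(t) = e^(-36.8022)
R(t) = 0.0

0.0


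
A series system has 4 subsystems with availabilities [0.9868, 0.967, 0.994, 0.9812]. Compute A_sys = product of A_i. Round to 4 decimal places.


Subsystems: [0.9868, 0.967, 0.994, 0.9812]
After subsystem 1 (A=0.9868): product = 0.9868
After subsystem 2 (A=0.967): product = 0.9542
After subsystem 3 (A=0.994): product = 0.9485
After subsystem 4 (A=0.9812): product = 0.9307
A_sys = 0.9307

0.9307


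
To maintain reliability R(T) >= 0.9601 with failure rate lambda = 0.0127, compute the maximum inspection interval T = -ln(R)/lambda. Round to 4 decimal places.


R_target = 0.9601
lambda = 0.0127
-ln(0.9601) = 0.0407
T = 0.0407 / 0.0127
T = 3.2061

3.2061


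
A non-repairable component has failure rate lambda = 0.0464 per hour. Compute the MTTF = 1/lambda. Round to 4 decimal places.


lambda = 0.0464
MTTF = 1 / 0.0464
MTTF = 21.5517

21.5517


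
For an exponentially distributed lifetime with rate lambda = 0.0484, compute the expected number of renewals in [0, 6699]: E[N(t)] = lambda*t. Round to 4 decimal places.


lambda = 0.0484
t = 6699
E[N(t)] = lambda * t
E[N(t)] = 0.0484 * 6699
E[N(t)] = 324.2316

324.2316


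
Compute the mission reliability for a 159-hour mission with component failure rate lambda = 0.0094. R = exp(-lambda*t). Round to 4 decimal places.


lambda = 0.0094
mission_time = 159
lambda * t = 0.0094 * 159 = 1.4946
R = exp(-1.4946)
R = 0.2243

0.2243


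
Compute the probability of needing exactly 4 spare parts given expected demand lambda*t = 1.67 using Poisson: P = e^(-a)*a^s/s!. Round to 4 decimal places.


a = 1.67, s = 4
e^(-a) = e^(-1.67) = 0.1882
a^s = 1.67^4 = 7.778
s! = 24
P = 0.1882 * 7.778 / 24
P = 0.061

0.061


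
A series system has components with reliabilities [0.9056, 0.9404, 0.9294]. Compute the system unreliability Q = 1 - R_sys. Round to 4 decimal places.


Components: [0.9056, 0.9404, 0.9294]
After component 1: product = 0.9056
After component 2: product = 0.8516
After component 3: product = 0.7915
R_sys = 0.7915
Q = 1 - 0.7915 = 0.2085

0.2085


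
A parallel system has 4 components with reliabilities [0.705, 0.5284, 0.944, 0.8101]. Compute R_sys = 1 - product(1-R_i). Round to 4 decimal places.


Components: [0.705, 0.5284, 0.944, 0.8101]
(1 - 0.705) = 0.295, running product = 0.295
(1 - 0.5284) = 0.4716, running product = 0.1391
(1 - 0.944) = 0.056, running product = 0.0078
(1 - 0.8101) = 0.1899, running product = 0.0015
Product of (1-R_i) = 0.0015
R_sys = 1 - 0.0015 = 0.9985

0.9985


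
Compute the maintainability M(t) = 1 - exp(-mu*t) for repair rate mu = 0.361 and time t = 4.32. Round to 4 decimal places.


mu = 0.361, t = 4.32
mu * t = 0.361 * 4.32 = 1.5595
exp(-1.5595) = 0.2102
M(t) = 1 - 0.2102
M(t) = 0.7898

0.7898


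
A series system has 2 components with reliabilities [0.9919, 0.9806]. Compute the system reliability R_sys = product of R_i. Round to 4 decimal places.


Components: [0.9919, 0.9806]
After component 1 (R=0.9919): product = 0.9919
After component 2 (R=0.9806): product = 0.9727
R_sys = 0.9727

0.9727


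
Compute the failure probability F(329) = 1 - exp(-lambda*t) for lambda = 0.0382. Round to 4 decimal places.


lambda = 0.0382, t = 329
lambda * t = 12.5678
exp(-12.5678) = 0.0
F(t) = 1 - 0.0
F(t) = 1.0

1.0


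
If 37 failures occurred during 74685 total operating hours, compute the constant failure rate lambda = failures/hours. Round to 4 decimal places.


failures = 37
total_hours = 74685
lambda = 37 / 74685
lambda = 0.0005

0.0005


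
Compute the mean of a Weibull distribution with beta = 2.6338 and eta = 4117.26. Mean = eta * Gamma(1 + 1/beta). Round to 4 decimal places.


beta = 2.6338, eta = 4117.26
1/beta = 0.3797
1 + 1/beta = 1.3797
Gamma(1.3797) = 0.8886
Mean = 4117.26 * 0.8886
Mean = 3658.4349

3658.4349


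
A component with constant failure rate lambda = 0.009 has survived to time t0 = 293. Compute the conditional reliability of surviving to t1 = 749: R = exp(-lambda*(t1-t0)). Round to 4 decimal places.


lambda = 0.009
t0 = 293, t1 = 749
t1 - t0 = 456
lambda * (t1-t0) = 0.009 * 456 = 4.104
R = exp(-4.104)
R = 0.0165

0.0165


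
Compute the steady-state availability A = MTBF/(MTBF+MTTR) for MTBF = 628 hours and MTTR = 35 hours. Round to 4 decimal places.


MTBF = 628
MTTR = 35
MTBF + MTTR = 663
A = 628 / 663
A = 0.9472

0.9472


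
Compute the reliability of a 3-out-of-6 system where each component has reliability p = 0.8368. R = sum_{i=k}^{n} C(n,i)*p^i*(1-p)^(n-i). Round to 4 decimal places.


k = 3, n = 6, p = 0.8368
i=3: C(6,3)=20 * 0.8368^3 * 0.1632^3 = 0.0509
i=4: C(6,4)=15 * 0.8368^4 * 0.1632^2 = 0.1959
i=5: C(6,5)=6 * 0.8368^5 * 0.1632^1 = 0.4018
i=6: C(6,6)=1 * 0.8368^6 * 0.1632^0 = 0.3433
R = sum of terms = 0.9919

0.9919


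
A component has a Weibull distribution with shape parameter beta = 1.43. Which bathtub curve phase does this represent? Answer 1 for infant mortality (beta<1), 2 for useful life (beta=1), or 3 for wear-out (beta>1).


beta = 1.43
Compare beta to 1:
beta < 1 => infant mortality (phase 1)
beta = 1 => useful life (phase 2)
beta > 1 => wear-out (phase 3)
Since beta = 1.43, this is wear-out (increasing failure rate)
Phase = 3

3


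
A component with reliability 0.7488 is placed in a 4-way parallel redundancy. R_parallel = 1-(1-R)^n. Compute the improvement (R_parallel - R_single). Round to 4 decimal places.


R_single = 0.7488, n = 4
1 - R_single = 0.2512
(1 - R_single)^n = 0.2512^4 = 0.004
R_parallel = 1 - 0.004 = 0.996
Improvement = 0.996 - 0.7488
Improvement = 0.2472

0.2472


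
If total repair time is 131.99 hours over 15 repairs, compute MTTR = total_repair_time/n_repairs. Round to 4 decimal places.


total_repair_time = 131.99
n_repairs = 15
MTTR = 131.99 / 15
MTTR = 8.7993

8.7993


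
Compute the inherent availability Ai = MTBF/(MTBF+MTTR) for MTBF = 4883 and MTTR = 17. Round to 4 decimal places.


MTBF = 4883
MTTR = 17
MTBF + MTTR = 4900
Ai = 4883 / 4900
Ai = 0.9965

0.9965


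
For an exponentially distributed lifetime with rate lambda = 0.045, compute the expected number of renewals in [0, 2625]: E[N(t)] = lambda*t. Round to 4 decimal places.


lambda = 0.045
t = 2625
E[N(t)] = lambda * t
E[N(t)] = 0.045 * 2625
E[N(t)] = 118.125

118.125


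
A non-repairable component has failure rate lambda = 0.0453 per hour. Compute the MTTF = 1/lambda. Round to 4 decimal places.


lambda = 0.0453
MTTF = 1 / 0.0453
MTTF = 22.0751

22.0751


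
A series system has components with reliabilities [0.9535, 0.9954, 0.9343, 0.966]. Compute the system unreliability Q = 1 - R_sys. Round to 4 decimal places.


Components: [0.9535, 0.9954, 0.9343, 0.966]
After component 1: product = 0.9535
After component 2: product = 0.9491
After component 3: product = 0.8868
After component 4: product = 0.8566
R_sys = 0.8566
Q = 1 - 0.8566 = 0.1434

0.1434


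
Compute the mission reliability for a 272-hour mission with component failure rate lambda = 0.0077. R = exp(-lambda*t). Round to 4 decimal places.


lambda = 0.0077
mission_time = 272
lambda * t = 0.0077 * 272 = 2.0944
R = exp(-2.0944)
R = 0.1231

0.1231


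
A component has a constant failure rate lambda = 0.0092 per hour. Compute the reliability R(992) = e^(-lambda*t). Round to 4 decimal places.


lambda = 0.0092
t = 992
lambda * t = 9.1264
R(t) = e^(-9.1264)
R(t) = 0.0001

0.0001


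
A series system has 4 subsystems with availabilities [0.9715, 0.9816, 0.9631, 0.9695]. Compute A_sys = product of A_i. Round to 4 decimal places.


Subsystems: [0.9715, 0.9816, 0.9631, 0.9695]
After subsystem 1 (A=0.9715): product = 0.9715
After subsystem 2 (A=0.9816): product = 0.9536
After subsystem 3 (A=0.9631): product = 0.9184
After subsystem 4 (A=0.9695): product = 0.8904
A_sys = 0.8904

0.8904


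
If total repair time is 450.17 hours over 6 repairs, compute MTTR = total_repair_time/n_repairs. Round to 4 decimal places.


total_repair_time = 450.17
n_repairs = 6
MTTR = 450.17 / 6
MTTR = 75.0283

75.0283


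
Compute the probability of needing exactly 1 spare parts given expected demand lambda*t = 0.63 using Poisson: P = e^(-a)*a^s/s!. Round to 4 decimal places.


a = 0.63, s = 1
e^(-a) = e^(-0.63) = 0.5326
a^s = 0.63^1 = 0.63
s! = 1
P = 0.5326 * 0.63 / 1
P = 0.3355

0.3355


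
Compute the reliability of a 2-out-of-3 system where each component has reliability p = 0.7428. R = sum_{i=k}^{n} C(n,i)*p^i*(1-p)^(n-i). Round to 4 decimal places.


k = 2, n = 3, p = 0.7428
i=2: C(3,2)=3 * 0.7428^2 * 0.2572^1 = 0.4257
i=3: C(3,3)=1 * 0.7428^3 * 0.2572^0 = 0.4098
R = sum of terms = 0.8356

0.8356


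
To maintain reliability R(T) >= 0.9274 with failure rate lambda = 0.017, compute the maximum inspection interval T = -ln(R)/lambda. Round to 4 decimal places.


R_target = 0.9274
lambda = 0.017
-ln(0.9274) = 0.0754
T = 0.0754 / 0.017
T = 4.4335

4.4335


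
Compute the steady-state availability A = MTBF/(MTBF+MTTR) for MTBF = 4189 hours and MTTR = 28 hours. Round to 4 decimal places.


MTBF = 4189
MTTR = 28
MTBF + MTTR = 4217
A = 4189 / 4217
A = 0.9934

0.9934


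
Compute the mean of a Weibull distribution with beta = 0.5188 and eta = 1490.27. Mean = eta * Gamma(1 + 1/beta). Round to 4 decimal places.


beta = 0.5188, eta = 1490.27
1/beta = 1.9275
1 + 1/beta = 2.9275
Gamma(2.9275) = 1.8726
Mean = 1490.27 * 1.8726
Mean = 2790.6454

2790.6454


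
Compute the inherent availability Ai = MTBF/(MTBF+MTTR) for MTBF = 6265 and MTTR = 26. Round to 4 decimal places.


MTBF = 6265
MTTR = 26
MTBF + MTTR = 6291
Ai = 6265 / 6291
Ai = 0.9959

0.9959


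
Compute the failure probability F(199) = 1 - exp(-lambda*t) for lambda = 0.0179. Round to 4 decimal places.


lambda = 0.0179, t = 199
lambda * t = 3.5621
exp(-3.5621) = 0.0284
F(t) = 1 - 0.0284
F(t) = 0.9716

0.9716


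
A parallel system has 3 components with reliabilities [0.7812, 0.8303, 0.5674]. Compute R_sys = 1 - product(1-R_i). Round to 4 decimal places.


Components: [0.7812, 0.8303, 0.5674]
(1 - 0.7812) = 0.2188, running product = 0.2188
(1 - 0.8303) = 0.1697, running product = 0.0371
(1 - 0.5674) = 0.4326, running product = 0.0161
Product of (1-R_i) = 0.0161
R_sys = 1 - 0.0161 = 0.9839

0.9839


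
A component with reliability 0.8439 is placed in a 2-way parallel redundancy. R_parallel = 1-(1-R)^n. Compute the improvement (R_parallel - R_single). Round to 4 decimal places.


R_single = 0.8439, n = 2
1 - R_single = 0.1561
(1 - R_single)^n = 0.1561^2 = 0.0244
R_parallel = 1 - 0.0244 = 0.9756
Improvement = 0.9756 - 0.8439
Improvement = 0.1317

0.1317


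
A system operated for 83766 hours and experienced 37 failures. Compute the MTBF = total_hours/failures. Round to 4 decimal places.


total_hours = 83766
failures = 37
MTBF = 83766 / 37
MTBF = 2263.9459

2263.9459


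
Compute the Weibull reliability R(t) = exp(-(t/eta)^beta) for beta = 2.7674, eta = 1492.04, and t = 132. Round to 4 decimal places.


beta = 2.7674, eta = 1492.04, t = 132
t/eta = 132 / 1492.04 = 0.0885
(t/eta)^beta = 0.0885^2.7674 = 0.0012
R(t) = exp(-0.0012)
R(t) = 0.9988

0.9988


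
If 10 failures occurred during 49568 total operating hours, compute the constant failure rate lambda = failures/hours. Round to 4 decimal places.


failures = 10
total_hours = 49568
lambda = 10 / 49568
lambda = 0.0002

0.0002


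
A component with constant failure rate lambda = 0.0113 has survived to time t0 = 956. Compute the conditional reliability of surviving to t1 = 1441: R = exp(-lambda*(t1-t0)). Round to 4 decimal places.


lambda = 0.0113
t0 = 956, t1 = 1441
t1 - t0 = 485
lambda * (t1-t0) = 0.0113 * 485 = 5.4805
R = exp(-5.4805)
R = 0.0042

0.0042


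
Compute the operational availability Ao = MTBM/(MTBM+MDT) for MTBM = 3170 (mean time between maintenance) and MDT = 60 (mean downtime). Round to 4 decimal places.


MTBM = 3170
MDT = 60
MTBM + MDT = 3230
Ao = 3170 / 3230
Ao = 0.9814

0.9814


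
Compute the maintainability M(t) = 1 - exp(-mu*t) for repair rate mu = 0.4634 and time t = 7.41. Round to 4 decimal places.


mu = 0.4634, t = 7.41
mu * t = 0.4634 * 7.41 = 3.4338
exp(-3.4338) = 0.0323
M(t) = 1 - 0.0323
M(t) = 0.9677

0.9677


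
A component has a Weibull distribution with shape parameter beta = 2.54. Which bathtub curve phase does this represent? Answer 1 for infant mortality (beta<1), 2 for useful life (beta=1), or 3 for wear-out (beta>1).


beta = 2.54
Compare beta to 1:
beta < 1 => infant mortality (phase 1)
beta = 1 => useful life (phase 2)
beta > 1 => wear-out (phase 3)
Since beta = 2.54, this is wear-out (increasing failure rate)
Phase = 3

3


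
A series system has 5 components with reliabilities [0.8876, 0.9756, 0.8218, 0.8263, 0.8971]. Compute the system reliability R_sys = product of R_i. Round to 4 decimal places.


Components: [0.8876, 0.9756, 0.8218, 0.8263, 0.8971]
After component 1 (R=0.8876): product = 0.8876
After component 2 (R=0.9756): product = 0.8659
After component 3 (R=0.8218): product = 0.7116
After component 4 (R=0.8263): product = 0.588
After component 5 (R=0.8971): product = 0.5275
R_sys = 0.5275

0.5275
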